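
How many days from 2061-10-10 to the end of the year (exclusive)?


Day of year: 283 of 365
Remaining = 365 - 283

82 days


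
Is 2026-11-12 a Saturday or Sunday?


Anchor: Jan 1, 2026. With p = 2026 - 1 = 2025: (p + p//4 - p//100 + p//400) mod 7 = (2025 + 506 - 20 + 5) mod 7 = 2516 mod 7 = 3 -> Thursday (Mon=0 ... Sun=6)
Day of year: 316; offset = 315
Weekday index = (3 + 315) mod 7 = 3 -> Thursday
Weekend days: Saturday, Sunday

No


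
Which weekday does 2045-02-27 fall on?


Date: February 27, 2045
Anchor: Jan 1, 2045. With p = 2045 - 1 = 2044: (p + p//4 - p//100 + p//400) mod 7 = (2044 + 511 - 20 + 5) mod 7 = 2540 mod 7 = 6 -> Sunday (Mon=0 ... Sun=6)
Days before February (Jan): 31; offset = 31 + 27 - 1 = 57
Weekday index = (6 + 57) mod 7 = 0

Day of the week: Monday


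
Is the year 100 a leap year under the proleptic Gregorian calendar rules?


Gregorian leap year rule: divisible by 4, but not by 100, unless also by 400.
100 is divisible by 100 but not 400 -> not a leap year

No


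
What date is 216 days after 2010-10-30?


Start: 2010-10-30, add 216 days
October 2010 has 31 days: 31 - 30 = 1 day to October 31 -> 215 left
November 2010 has 30 days -> 185 left
December 2010 has 31 days -> 154 left
January 2011 has 31 days -> 123 left
February 2011 has 28 days -> 95 left
March 2011 has 31 days -> 64 left
April 2011 has 30 days -> 34 left
May 2011 has 31 days -> 3 left
June 2011: 3 <= 30 -> lands on June 3

Result: 2011-06-03


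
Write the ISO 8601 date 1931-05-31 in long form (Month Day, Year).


ISO 1931-05-31 parses as year=1931, month=05, day=31
Month 5 -> May

May 31, 1931


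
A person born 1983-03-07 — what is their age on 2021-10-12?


Birth: 1983-03-07
Reference: 2021-10-12
Year difference: 2021 - 1983 = 38

38 years old


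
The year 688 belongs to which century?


Century = (year - 1) // 100 + 1
= (688 - 1) // 100 + 1
= 687 // 100 + 1
= 6 + 1

7th century


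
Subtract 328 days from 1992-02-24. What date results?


Start: 1992-02-24, subtract 328 days
Back 24 days from February 24 reaches January 31, 1992 -> 304 left
January 1992 has 31 days -> back to December 31, 1991 -> 273 left
December 1991 has 31 days -> back to November 30, 1991 -> 242 left
November 1991 has 30 days -> back to October 31, 1991 -> 212 left
October 1991 has 31 days -> back to September 30, 1991 -> 181 left
September 1991 has 30 days -> back to August 31, 1991 -> 151 left
August 1991 has 31 days -> back to July 31, 1991 -> 120 left
July 1991 has 31 days -> back to June 30, 1991 -> 89 left
June 1991 has 30 days -> back to May 31, 1991 -> 59 left
May 1991 has 31 days -> back to April 30, 1991 -> 28 left
April 1991: 30 - 28 = 2 -> lands on April 2

Result: 1991-04-02


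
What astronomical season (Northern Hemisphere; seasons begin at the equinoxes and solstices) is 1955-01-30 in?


Date: January 30
Astronomical Winter (approx.; exact equinox/solstice day varies by year): December 21 to March 19
January 30 falls within the Winter window

Winter


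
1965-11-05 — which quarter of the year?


Month: November (month 11)
Q1: Jan-Mar, Q2: Apr-Jun, Q3: Jul-Sep, Q4: Oct-Dec

Q4


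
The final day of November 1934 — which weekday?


November 1934 has 30 days
Anchor: Jan 1, 1934. With p = 1934 - 1 = 1933: (p + p//4 - p//100 + p//400) mod 7 = (1933 + 483 - 19 + 4) mod 7 = 2401 mod 7 = 0 -> Monday (Mon=0 ... Sun=6)
Days before November (Jan-Oct): 304; November 1 index = (0 + 304) mod 7 = 3 -> Thursday
Last day offset: 30 - 1 = 29 days
Weekday index = (3 + 29) mod 7 = 4

Friday, November 30


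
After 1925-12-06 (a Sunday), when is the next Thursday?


Current: Sunday
Target: Thursday
Days ahead: 4

Next Thursday: 1925-12-10


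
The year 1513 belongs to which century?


Century = (year - 1) // 100 + 1
= (1513 - 1) // 100 + 1
= 1512 // 100 + 1
= 15 + 1

16th century


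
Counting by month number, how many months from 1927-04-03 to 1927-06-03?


From April 1927 to June 1927
0 years * 12 = 0 months, plus 2 months = 2

2 months


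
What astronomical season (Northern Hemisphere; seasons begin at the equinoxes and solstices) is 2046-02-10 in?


Date: February 10
Astronomical Winter (approx.; exact equinox/solstice day varies by year): December 21 to March 19
February 10 falls within the Winter window

Winter


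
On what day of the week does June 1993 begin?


Target: June 1, 1993
Anchor: Jan 1, 1993. With p = 1993 - 1 = 1992: (p + p//4 - p//100 + p//400) mod 7 = (1992 + 498 - 19 + 4) mod 7 = 2475 mod 7 = 4 -> Friday (Mon=0 ... Sun=6)
Days before June (Jan-May): 151 days
Weekday index = (4 + 151) mod 7 = 1

Tuesday


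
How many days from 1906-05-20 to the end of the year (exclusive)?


Day of year: 140 of 365
Remaining = 365 - 140

225 days


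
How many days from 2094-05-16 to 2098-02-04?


From 2094-05-16 to 2098-02-04
2094-05-16: days before May = 31 + 28 + 31 + 30 = 120 (2094 is not a leap year); day of year = 120 + 16 = 136
2098-02-04: days before February = 31; day of year = 31 + 4 = 35
Rest of 2094: 365 - 136 = 229
Full years 2095 (365), 2096 (366), 2097 (365): 1096
Total = 229 + 1096 + 35 = 1360

1360 days


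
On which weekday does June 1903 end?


June 1903 has 30 days
Anchor: Jan 1, 1903. With p = 1903 - 1 = 1902: (p + p//4 - p//100 + p//400) mod 7 = (1902 + 475 - 19 + 4) mod 7 = 2362 mod 7 = 3 -> Thursday (Mon=0 ... Sun=6)
Days before June (Jan-May): 151; June 1 index = (3 + 151) mod 7 = 0 -> Monday
Last day offset: 30 - 1 = 29 days
Weekday index = (0 + 29) mod 7 = 1

Tuesday, June 30


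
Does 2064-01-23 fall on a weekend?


Anchor: Jan 1, 2064. With p = 2064 - 1 = 2063: (p + p//4 - p//100 + p//400) mod 7 = (2063 + 515 - 20 + 5) mod 7 = 2563 mod 7 = 1 -> Tuesday (Mon=0 ... Sun=6)
Day of year: 23; offset = 22
Weekday index = (1 + 22) mod 7 = 2 -> Wednesday
Weekend days: Saturday, Sunday

No


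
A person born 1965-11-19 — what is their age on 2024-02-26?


Birth: 1965-11-19
Reference: 2024-02-26
Year difference: 2024 - 1965 = 59
Birthday not yet reached in 2024, subtract 1

58 years old


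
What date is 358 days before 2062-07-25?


Start: 2062-07-25, subtract 358 days
Back 25 days from July 25 reaches June 30, 2062 -> 333 left
June 2062 has 30 days -> back to May 31, 2062 -> 303 left
May 2062 has 31 days -> back to April 30, 2062 -> 272 left
April 2062 has 30 days -> back to March 31, 2062 -> 242 left
March 2062 has 31 days -> back to February 28, 2062 -> 211 left
February 2062 has 28 days -> back to January 31, 2062 -> 183 left
January 2062 has 31 days -> back to December 31, 2061 -> 152 left
December 2061 has 31 days -> back to November 30, 2061 -> 121 left
November 2061 has 30 days -> back to October 31, 2061 -> 91 left
October 2061 has 31 days -> back to September 30, 2061 -> 60 left
September 2061 has 30 days -> back to August 31, 2061 -> 30 left
August 2061: 31 - 30 = 1 -> lands on August 1

Result: 2061-08-01


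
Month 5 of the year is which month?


Month 5 of 12

May


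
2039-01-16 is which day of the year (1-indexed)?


Date: January 16, 2039
No months before January
Plus 16 days in January

Day of year: 16


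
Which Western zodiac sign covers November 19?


Date: November 19
Conventional tropical zodiac dates: Scorpio from October 23 onward; Sagittarius starts November 22
November 19 falls within the Scorpio range

Scorpio


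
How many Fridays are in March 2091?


March 2091 has 31 days
Anchor: Jan 1, 2091. With p = 2091 - 1 = 2090: (p + p//4 - p//100 + p//400) mod 7 = (2090 + 522 - 20 + 5) mod 7 = 2597 mod 7 = 0 -> Monday (Mon=0 ... Sun=6)
Days before March (Jan-Feb): 59; March 1 index = (0 + 59) mod 7 = 3 -> Thursday
First Friday is March 2
Fridays: 2, 9, 16, 23, 30

5 Fridays


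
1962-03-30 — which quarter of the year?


Month: March (month 3)
Q1: Jan-Mar, Q2: Apr-Jun, Q3: Jul-Sep, Q4: Oct-Dec

Q1


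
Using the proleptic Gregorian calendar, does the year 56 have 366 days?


Gregorian leap year rule: divisible by 4, but not by 100, unless also by 400.
56 is divisible by 4 but not 100 -> leap year

Yes


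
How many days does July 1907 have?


July 1907

31 days


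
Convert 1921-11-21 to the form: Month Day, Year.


ISO 1921-11-21 parses as year=1921, month=11, day=21
Month 11 -> November

November 21, 1921


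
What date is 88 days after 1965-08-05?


Start: 1965-08-05, add 88 days
August 1965 has 31 days: 31 - 5 = 26 days to August 31 -> 62 left
September 1965 has 30 days -> 32 left
October 1965 has 31 days -> 1 left
November 1965: 1 <= 30 -> lands on November 1

Result: 1965-11-01


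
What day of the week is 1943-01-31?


Date: January 31, 1943
Anchor: Jan 1, 1943. With p = 1943 - 1 = 1942: (p + p//4 - p//100 + p//400) mod 7 = (1942 + 485 - 19 + 4) mod 7 = 2412 mod 7 = 4 -> Friday (Mon=0 ... Sun=6)
Days into year = 31 - 1 = 30
Weekday index = (4 + 30) mod 7 = 6

Day of the week: Sunday


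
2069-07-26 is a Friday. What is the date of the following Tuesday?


Current: Friday
Target: Tuesday
Days ahead: 4

Next Tuesday: 2069-07-30


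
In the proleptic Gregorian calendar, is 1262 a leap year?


Gregorian leap year rule: divisible by 4, but not by 100, unless also by 400.
1262 is not divisible by 4 -> not a leap year

No


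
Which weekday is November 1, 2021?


Target: November 1, 2021
Anchor: Jan 1, 2021. With p = 2021 - 1 = 2020: (p + p//4 - p//100 + p//400) mod 7 = (2020 + 505 - 20 + 5) mod 7 = 2510 mod 7 = 4 -> Friday (Mon=0 ... Sun=6)
Days before November (Jan-Oct): 304 days
Weekday index = (4 + 304) mod 7 = 0

Monday


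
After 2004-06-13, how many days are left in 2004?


Day of year: 165 of 366
Remaining = 366 - 165

201 days


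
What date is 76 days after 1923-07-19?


Start: 1923-07-19, add 76 days
July 1923 has 31 days: 31 - 19 = 12 days to July 31 -> 64 left
August 1923 has 31 days -> 33 left
September 1923 has 30 days -> 3 left
October 1923: 3 <= 31 -> lands on October 3

Result: 1923-10-03


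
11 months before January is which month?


January is month 1
1 - 11 = -10; wrap: -10 + 12 = 2

February


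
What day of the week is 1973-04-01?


Date: April 1, 1973
Anchor: Jan 1, 1973. With p = 1973 - 1 = 1972: (p + p//4 - p//100 + p//400) mod 7 = (1972 + 493 - 19 + 4) mod 7 = 2450 mod 7 = 0 -> Monday (Mon=0 ... Sun=6)
Days before April (Jan-Mar): 90; offset = 90 + 1 - 1 = 90
Weekday index = (0 + 90) mod 7 = 6

Day of the week: Sunday


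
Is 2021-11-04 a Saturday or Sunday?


Anchor: Jan 1, 2021. With p = 2021 - 1 = 2020: (p + p//4 - p//100 + p//400) mod 7 = (2020 + 505 - 20 + 5) mod 7 = 2510 mod 7 = 4 -> Friday (Mon=0 ... Sun=6)
Day of year: 308; offset = 307
Weekday index = (4 + 307) mod 7 = 3 -> Thursday
Weekend days: Saturday, Sunday

No


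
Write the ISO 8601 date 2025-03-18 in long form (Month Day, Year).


ISO 2025-03-18 parses as year=2025, month=03, day=18
Month 3 -> March

March 18, 2025


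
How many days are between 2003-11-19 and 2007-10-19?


From 2003-11-19 to 2007-10-19
2003-11-19: days before November = 31 + 28 + 31 + 30 + 31 + 30 + 31 + 31 + 30 + 31 = 304 (2003 is not a leap year); day of year = 304 + 19 = 323
2007-10-19: days before October = 31 + 28 + 31 + 30 + 31 + 30 + 31 + 31 + 30 = 273 (2007 is not a leap year); day of year = 273 + 19 = 292
Rest of 2003: 365 - 323 = 42
Full years 2004 (366), 2005 (365), 2006 (365): 1096
Total = 42 + 1096 + 292 = 1430

1430 days


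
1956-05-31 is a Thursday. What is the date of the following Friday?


Current: Thursday
Target: Friday
Days ahead: 1

Next Friday: 1956-06-01


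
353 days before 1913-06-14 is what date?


Start: 1913-06-14, subtract 353 days
Back 14 days from June 14 reaches May 31, 1913 -> 339 left
May 1913 has 31 days -> back to April 30, 1913 -> 308 left
April 1913 has 30 days -> back to March 31, 1913 -> 278 left
March 1913 has 31 days -> back to February 28, 1913 -> 247 left
February 1913 has 28 days -> back to January 31, 1913 -> 219 left
January 1913 has 31 days -> back to December 31, 1912 -> 188 left
December 1912 has 31 days -> back to November 30, 1912 -> 157 left
November 1912 has 30 days -> back to October 31, 1912 -> 127 left
October 1912 has 31 days -> back to September 30, 1912 -> 96 left
September 1912 has 30 days -> back to August 31, 1912 -> 66 left
August 1912 has 31 days -> back to July 31, 1912 -> 35 left
July 1912 has 31 days -> back to June 30, 1912 -> 4 left
June 1912: 30 - 4 = 26 -> lands on June 26

Result: 1912-06-26


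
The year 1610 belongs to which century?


Century = (year - 1) // 100 + 1
= (1610 - 1) // 100 + 1
= 1609 // 100 + 1
= 16 + 1

17th century


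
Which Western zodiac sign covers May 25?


Date: May 25
Conventional tropical zodiac dates: Gemini from May 21 onward; Cancer starts June 21
May 25 falls within the Gemini range

Gemini


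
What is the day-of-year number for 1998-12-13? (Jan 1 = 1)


Date: December 13, 1998
Days in months 1 through 11: 334
Plus 13 days in December

Day of year: 347


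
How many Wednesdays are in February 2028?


February 2028 has 29 days
Anchor: Jan 1, 2028. With p = 2028 - 1 = 2027: (p + p//4 - p//100 + p//400) mod 7 = (2027 + 506 - 20 + 5) mod 7 = 2518 mod 7 = 5 -> Saturday (Mon=0 ... Sun=6)
Days before February (Jan): 31; February 1 index = (5 + 31) mod 7 = 1 -> Tuesday
First Wednesday is February 2
Wednesdays: 2, 9, 16, 23

4 Wednesdays


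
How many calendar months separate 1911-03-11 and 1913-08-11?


From March 1911 to August 1913
2 years * 12 = 24 months, plus 5 months = 29

29 months


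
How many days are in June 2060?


June 2060

30 days


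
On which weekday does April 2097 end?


April 2097 has 30 days
Anchor: Jan 1, 2097. With p = 2097 - 1 = 2096: (p + p//4 - p//100 + p//400) mod 7 = (2096 + 524 - 20 + 5) mod 7 = 2605 mod 7 = 1 -> Tuesday (Mon=0 ... Sun=6)
Days before April (Jan-Mar): 90; April 1 index = (1 + 90) mod 7 = 0 -> Monday
Last day offset: 30 - 1 = 29 days
Weekday index = (0 + 29) mod 7 = 1

Tuesday, April 30


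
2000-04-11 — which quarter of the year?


Month: April (month 4)
Q1: Jan-Mar, Q2: Apr-Jun, Q3: Jul-Sep, Q4: Oct-Dec

Q2


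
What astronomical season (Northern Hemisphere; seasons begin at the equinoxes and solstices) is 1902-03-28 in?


Date: March 28
Astronomical Spring (approx.; exact equinox/solstice day varies by year): March 20 to June 20
March 28 falls within the Spring window

Spring


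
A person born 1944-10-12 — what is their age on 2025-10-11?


Birth: 1944-10-12
Reference: 2025-10-11
Year difference: 2025 - 1944 = 81
Birthday not yet reached in 2025, subtract 1

80 years old


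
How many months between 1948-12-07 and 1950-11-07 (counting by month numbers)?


From December 1948 to November 1950
2 years * 12 = 24 months, minus 1 month = 23

23 months


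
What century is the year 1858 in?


Century = (year - 1) // 100 + 1
= (1858 - 1) // 100 + 1
= 1857 // 100 + 1
= 18 + 1

19th century


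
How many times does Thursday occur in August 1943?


August 1943 has 31 days
Anchor: Jan 1, 1943. With p = 1943 - 1 = 1942: (p + p//4 - p//100 + p//400) mod 7 = (1942 + 485 - 19 + 4) mod 7 = 2412 mod 7 = 4 -> Friday (Mon=0 ... Sun=6)
Days before August (Jan-Jul): 212; August 1 index = (4 + 212) mod 7 = 6 -> Sunday
First Thursday is August 5
Thursdays: 5, 12, 19, 26

4 Thursdays


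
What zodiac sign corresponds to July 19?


Date: July 19
Conventional tropical zodiac dates: Cancer from June 21 onward; Leo starts July 23
July 19 falls within the Cancer range

Cancer


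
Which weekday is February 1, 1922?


Target: February 1, 1922
Anchor: Jan 1, 1922. With p = 1922 - 1 = 1921: (p + p//4 - p//100 + p//400) mod 7 = (1921 + 480 - 19 + 4) mod 7 = 2386 mod 7 = 6 -> Sunday (Mon=0 ... Sun=6)
Days before February (Jan): 31 days
Weekday index = (6 + 31) mod 7 = 2

Wednesday


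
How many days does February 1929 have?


February 1929 (leap year: no)

28 days


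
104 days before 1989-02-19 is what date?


Start: 1989-02-19, subtract 104 days
Back 19 days from February 19 reaches January 31, 1989 -> 85 left
January 1989 has 31 days -> back to December 31, 1988 -> 54 left
December 1988 has 31 days -> back to November 30, 1988 -> 23 left
November 1988: 30 - 23 = 7 -> lands on November 7

Result: 1988-11-07


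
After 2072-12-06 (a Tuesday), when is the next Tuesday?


Current: Tuesday
Target: Tuesday
Days ahead: 7

Next Tuesday: 2072-12-13


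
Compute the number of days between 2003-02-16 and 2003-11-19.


From 2003-02-16 to 2003-11-19
2003-02-16: days before February = 31; day of year = 31 + 16 = 47
2003-11-19: days before November = 31 + 28 + 31 + 30 + 31 + 30 + 31 + 31 + 30 + 31 = 304 (2003 is not a leap year); day of year = 304 + 19 = 323
Same year: 323 - 47 = 276

276 days


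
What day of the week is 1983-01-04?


Date: January 4, 1983
Anchor: Jan 1, 1983. With p = 1983 - 1 = 1982: (p + p//4 - p//100 + p//400) mod 7 = (1982 + 495 - 19 + 4) mod 7 = 2462 mod 7 = 5 -> Saturday (Mon=0 ... Sun=6)
Days into year = 4 - 1 = 3
Weekday index = (5 + 3) mod 7 = 1

Day of the week: Tuesday


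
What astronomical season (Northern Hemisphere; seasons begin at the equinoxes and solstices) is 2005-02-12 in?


Date: February 12
Astronomical Winter (approx.; exact equinox/solstice day varies by year): December 21 to March 19
February 12 falls within the Winter window

Winter


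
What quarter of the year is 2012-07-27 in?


Month: July (month 7)
Q1: Jan-Mar, Q2: Apr-Jun, Q3: Jul-Sep, Q4: Oct-Dec

Q3


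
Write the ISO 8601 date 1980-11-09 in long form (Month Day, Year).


ISO 1980-11-09 parses as year=1980, month=11, day=09
Month 11 -> November

November 9, 1980


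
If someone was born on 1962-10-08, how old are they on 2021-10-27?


Birth: 1962-10-08
Reference: 2021-10-27
Year difference: 2021 - 1962 = 59

59 years old


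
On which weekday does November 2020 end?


November 2020 has 30 days
Anchor: Jan 1, 2020. With p = 2020 - 1 = 2019: (p + p//4 - p//100 + p//400) mod 7 = (2019 + 504 - 20 + 5) mod 7 = 2508 mod 7 = 2 -> Wednesday (Mon=0 ... Sun=6)
Days before November (Jan-Oct): 305; November 1 index = (2 + 305) mod 7 = 6 -> Sunday
Last day offset: 30 - 1 = 29 days
Weekday index = (6 + 29) mod 7 = 0

Monday, November 30


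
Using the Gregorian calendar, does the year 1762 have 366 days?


Gregorian leap year rule: divisible by 4, but not by 100, unless also by 400.
1762 is not divisible by 4 -> not a leap year

No


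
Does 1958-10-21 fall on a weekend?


Anchor: Jan 1, 1958. With p = 1958 - 1 = 1957: (p + p//4 - p//100 + p//400) mod 7 = (1957 + 489 - 19 + 4) mod 7 = 2431 mod 7 = 2 -> Wednesday (Mon=0 ... Sun=6)
Day of year: 294; offset = 293
Weekday index = (2 + 293) mod 7 = 1 -> Tuesday
Weekend days: Saturday, Sunday

No


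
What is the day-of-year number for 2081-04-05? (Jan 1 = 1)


Date: April 5, 2081
Days in months 1 through 3: 90
Plus 5 days in April

Day of year: 95


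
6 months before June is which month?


June is month 6
6 - 6 = 0; wrap: 0 + 12 = 12

December


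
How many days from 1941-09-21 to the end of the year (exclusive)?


Day of year: 264 of 365
Remaining = 365 - 264

101 days


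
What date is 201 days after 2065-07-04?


Start: 2065-07-04, add 201 days
July 2065 has 31 days: 31 - 4 = 27 days to July 31 -> 174 left
August 2065 has 31 days -> 143 left
September 2065 has 30 days -> 113 left
October 2065 has 31 days -> 82 left
November 2065 has 30 days -> 52 left
December 2065 has 31 days -> 21 left
January 2066: 21 <= 31 -> lands on January 21

Result: 2066-01-21


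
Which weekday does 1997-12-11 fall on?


Date: December 11, 1997
Anchor: Jan 1, 1997. With p = 1997 - 1 = 1996: (p + p//4 - p//100 + p//400) mod 7 = (1996 + 499 - 19 + 4) mod 7 = 2480 mod 7 = 2 -> Wednesday (Mon=0 ... Sun=6)
Days before December (Jan-Nov): 334; offset = 334 + 11 - 1 = 344
Weekday index = (2 + 344) mod 7 = 3

Day of the week: Thursday


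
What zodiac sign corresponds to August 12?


Date: August 12
Conventional tropical zodiac dates: Leo from July 23 onward; Virgo starts August 23
August 12 falls within the Leo range

Leo


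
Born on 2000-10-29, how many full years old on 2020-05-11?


Birth: 2000-10-29
Reference: 2020-05-11
Year difference: 2020 - 2000 = 20
Birthday not yet reached in 2020, subtract 1

19 years old


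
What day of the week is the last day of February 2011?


February 2011 has 28 days
Anchor: Jan 1, 2011. With p = 2011 - 1 = 2010: (p + p//4 - p//100 + p//400) mod 7 = (2010 + 502 - 20 + 5) mod 7 = 2497 mod 7 = 5 -> Saturday (Mon=0 ... Sun=6)
Days before February (Jan): 31; February 1 index = (5 + 31) mod 7 = 1 -> Tuesday
Last day offset: 28 - 1 = 27 days
Weekday index = (1 + 27) mod 7 = 0

Monday, February 28


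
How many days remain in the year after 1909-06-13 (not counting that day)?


Day of year: 164 of 365
Remaining = 365 - 164

201 days


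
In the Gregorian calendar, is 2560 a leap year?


Gregorian leap year rule: divisible by 4, but not by 100, unless also by 400.
2560 is divisible by 4 but not 100 -> leap year

Yes


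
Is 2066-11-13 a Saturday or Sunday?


Anchor: Jan 1, 2066. With p = 2066 - 1 = 2065: (p + p//4 - p//100 + p//400) mod 7 = (2065 + 516 - 20 + 5) mod 7 = 2566 mod 7 = 4 -> Friday (Mon=0 ... Sun=6)
Day of year: 317; offset = 316
Weekday index = (4 + 316) mod 7 = 5 -> Saturday
Weekend days: Saturday, Sunday

Yes


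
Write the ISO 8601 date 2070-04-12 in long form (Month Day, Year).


ISO 2070-04-12 parses as year=2070, month=04, day=12
Month 4 -> April

April 12, 2070


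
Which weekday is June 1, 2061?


Target: June 1, 2061
Anchor: Jan 1, 2061. With p = 2061 - 1 = 2060: (p + p//4 - p//100 + p//400) mod 7 = (2060 + 515 - 20 + 5) mod 7 = 2560 mod 7 = 5 -> Saturday (Mon=0 ... Sun=6)
Days before June (Jan-May): 151 days
Weekday index = (5 + 151) mod 7 = 2

Wednesday


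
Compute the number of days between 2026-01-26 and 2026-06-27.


From 2026-01-26 to 2026-06-27
2026-01-26: day of year = 26
2026-06-27: days before June = 31 + 28 + 31 + 30 + 31 = 151 (2026 is not a leap year); day of year = 151 + 27 = 178
Same year: 178 - 26 = 152

152 days


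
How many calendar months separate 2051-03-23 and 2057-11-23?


From March 2051 to November 2057
6 years * 12 = 72 months, plus 8 months = 80

80 months


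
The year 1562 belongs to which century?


Century = (year - 1) // 100 + 1
= (1562 - 1) // 100 + 1
= 1561 // 100 + 1
= 15 + 1

16th century


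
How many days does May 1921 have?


May 1921

31 days


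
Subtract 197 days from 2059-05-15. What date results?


Start: 2059-05-15, subtract 197 days
Back 15 days from May 15 reaches April 30, 2059 -> 182 left
April 2059 has 30 days -> back to March 31, 2059 -> 152 left
March 2059 has 31 days -> back to February 28, 2059 -> 121 left
February 2059 has 28 days -> back to January 31, 2059 -> 93 left
January 2059 has 31 days -> back to December 31, 2058 -> 62 left
December 2058 has 31 days -> back to November 30, 2058 -> 31 left
November 2058 has 30 days -> back to October 31, 2058 -> 1 left
October 2058: 31 - 1 = 30 -> lands on October 30

Result: 2058-10-30


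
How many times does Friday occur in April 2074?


April 2074 has 30 days
Anchor: Jan 1, 2074. With p = 2074 - 1 = 2073: (p + p//4 - p//100 + p//400) mod 7 = (2073 + 518 - 20 + 5) mod 7 = 2576 mod 7 = 0 -> Monday (Mon=0 ... Sun=6)
Days before April (Jan-Mar): 90; April 1 index = (0 + 90) mod 7 = 6 -> Sunday
First Friday is April 6
Fridays: 6, 13, 20, 27

4 Fridays


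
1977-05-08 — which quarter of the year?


Month: May (month 5)
Q1: Jan-Mar, Q2: Apr-Jun, Q3: Jul-Sep, Q4: Oct-Dec

Q2


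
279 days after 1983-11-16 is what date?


Start: 1983-11-16, add 279 days
November 1983 has 30 days: 30 - 16 = 14 days to November 30 -> 265 left
December 1983 has 31 days -> 234 left
January 1984 has 31 days -> 203 left
February 1984 has 29 days -> 174 left
March 1984 has 31 days -> 143 left
April 1984 has 30 days -> 113 left
May 1984 has 31 days -> 82 left
June 1984 has 30 days -> 52 left
July 1984 has 31 days -> 21 left
August 1984: 21 <= 31 -> lands on August 21

Result: 1984-08-21


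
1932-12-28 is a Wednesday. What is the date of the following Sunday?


Current: Wednesday
Target: Sunday
Days ahead: 4

Next Sunday: 1933-01-01


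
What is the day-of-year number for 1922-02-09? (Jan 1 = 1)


Date: February 9, 1922
Days in months 1 through 1: 31
Plus 9 days in February

Day of year: 40


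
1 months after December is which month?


December is month 12
12 + 1 = 13; wrap: 13 - 12 = 1

January


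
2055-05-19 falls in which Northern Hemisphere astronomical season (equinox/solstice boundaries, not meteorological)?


Date: May 19
Astronomical Spring (approx.; exact equinox/solstice day varies by year): March 20 to June 20
May 19 falls within the Spring window

Spring


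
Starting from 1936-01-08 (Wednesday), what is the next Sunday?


Current: Wednesday
Target: Sunday
Days ahead: 4

Next Sunday: 1936-01-12


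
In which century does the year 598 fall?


Century = (year - 1) // 100 + 1
= (598 - 1) // 100 + 1
= 597 // 100 + 1
= 5 + 1

6th century


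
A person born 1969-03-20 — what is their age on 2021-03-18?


Birth: 1969-03-20
Reference: 2021-03-18
Year difference: 2021 - 1969 = 52
Birthday not yet reached in 2021, subtract 1

51 years old


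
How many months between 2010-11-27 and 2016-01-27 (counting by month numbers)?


From November 2010 to January 2016
6 years * 12 = 72 months, minus 10 months = 62

62 months


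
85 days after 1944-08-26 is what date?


Start: 1944-08-26, add 85 days
August 1944 has 31 days: 31 - 26 = 5 days to August 31 -> 80 left
September 1944 has 30 days -> 50 left
October 1944 has 31 days -> 19 left
November 1944: 19 <= 30 -> lands on November 19

Result: 1944-11-19


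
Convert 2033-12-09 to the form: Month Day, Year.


ISO 2033-12-09 parses as year=2033, month=12, day=09
Month 12 -> December

December 9, 2033


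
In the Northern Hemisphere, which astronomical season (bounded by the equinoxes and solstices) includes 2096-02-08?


Date: February 8
Astronomical Winter (approx.; exact equinox/solstice day varies by year): December 21 to March 19
February 8 falls within the Winter window

Winter


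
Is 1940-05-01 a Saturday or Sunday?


Anchor: Jan 1, 1940. With p = 1940 - 1 = 1939: (p + p//4 - p//100 + p//400) mod 7 = (1939 + 484 - 19 + 4) mod 7 = 2408 mod 7 = 0 -> Monday (Mon=0 ... Sun=6)
Day of year: 122; offset = 121
Weekday index = (0 + 121) mod 7 = 2 -> Wednesday
Weekend days: Saturday, Sunday

No


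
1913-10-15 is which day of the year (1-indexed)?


Date: October 15, 1913
Days in months 1 through 9: 273
Plus 15 days in October

Day of year: 288


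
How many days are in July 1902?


July 1902

31 days


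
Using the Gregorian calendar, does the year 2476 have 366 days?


Gregorian leap year rule: divisible by 4, but not by 100, unless also by 400.
2476 is divisible by 4 but not 100 -> leap year

Yes


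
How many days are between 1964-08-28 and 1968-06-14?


From 1964-08-28 to 1968-06-14
1964-08-28: days before August = 31 + 29 + 31 + 30 + 31 + 30 + 31 = 213 (1964 is a leap year); day of year = 213 + 28 = 241
1968-06-14: days before June = 31 + 29 + 31 + 30 + 31 = 152 (1968 is a leap year); day of year = 152 + 14 = 166
Rest of 1964: 366 - 241 = 125
Full years 1965 (365), 1966 (365), 1967 (365): 1095
Total = 125 + 1095 + 166 = 1386

1386 days


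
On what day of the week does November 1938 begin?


Target: November 1, 1938
Anchor: Jan 1, 1938. With p = 1938 - 1 = 1937: (p + p//4 - p//100 + p//400) mod 7 = (1937 + 484 - 19 + 4) mod 7 = 2406 mod 7 = 5 -> Saturday (Mon=0 ... Sun=6)
Days before November (Jan-Oct): 304 days
Weekday index = (5 + 304) mod 7 = 1

Tuesday


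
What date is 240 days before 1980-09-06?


Start: 1980-09-06, subtract 240 days
Back 6 days from September 6 reaches August 31, 1980 -> 234 left
August 1980 has 31 days -> back to July 31, 1980 -> 203 left
July 1980 has 31 days -> back to June 30, 1980 -> 172 left
June 1980 has 30 days -> back to May 31, 1980 -> 142 left
May 1980 has 31 days -> back to April 30, 1980 -> 111 left
April 1980 has 30 days -> back to March 31, 1980 -> 81 left
March 1980 has 31 days -> back to February 29, 1980 -> 50 left
February 1980 has 29 days -> back to January 31, 1980 -> 21 left
January 1980: 31 - 21 = 10 -> lands on January 10

Result: 1980-01-10


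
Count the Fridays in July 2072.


July 2072 has 31 days
Anchor: Jan 1, 2072. With p = 2072 - 1 = 2071: (p + p//4 - p//100 + p//400) mod 7 = (2071 + 517 - 20 + 5) mod 7 = 2573 mod 7 = 4 -> Friday (Mon=0 ... Sun=6)
Days before July (Jan-Jun): 182; July 1 index = (4 + 182) mod 7 = 4 -> Friday
First Friday is July 1
Fridays: 1, 8, 15, 22, 29

5 Fridays


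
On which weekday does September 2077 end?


September 2077 has 30 days
Anchor: Jan 1, 2077. With p = 2077 - 1 = 2076: (p + p//4 - p//100 + p//400) mod 7 = (2076 + 519 - 20 + 5) mod 7 = 2580 mod 7 = 4 -> Friday (Mon=0 ... Sun=6)
Days before September (Jan-Aug): 243; September 1 index = (4 + 243) mod 7 = 2 -> Wednesday
Last day offset: 30 - 1 = 29 days
Weekday index = (2 + 29) mod 7 = 3

Thursday, September 30


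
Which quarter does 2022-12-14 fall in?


Month: December (month 12)
Q1: Jan-Mar, Q2: Apr-Jun, Q3: Jul-Sep, Q4: Oct-Dec

Q4


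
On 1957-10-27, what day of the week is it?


Date: October 27, 1957
Anchor: Jan 1, 1957. With p = 1957 - 1 = 1956: (p + p//4 - p//100 + p//400) mod 7 = (1956 + 489 - 19 + 4) mod 7 = 2430 mod 7 = 1 -> Tuesday (Mon=0 ... Sun=6)
Days before October (Jan-Sep): 273; offset = 273 + 27 - 1 = 299
Weekday index = (1 + 299) mod 7 = 6

Day of the week: Sunday


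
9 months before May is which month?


May is month 5
5 - 9 = -4; wrap: -4 + 12 = 8

August


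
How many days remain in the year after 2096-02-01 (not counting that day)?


Day of year: 32 of 366
Remaining = 366 - 32

334 days


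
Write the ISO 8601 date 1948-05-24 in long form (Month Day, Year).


ISO 1948-05-24 parses as year=1948, month=05, day=24
Month 5 -> May

May 24, 1948


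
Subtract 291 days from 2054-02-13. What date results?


Start: 2054-02-13, subtract 291 days
Back 13 days from February 13 reaches January 31, 2054 -> 278 left
January 2054 has 31 days -> back to December 31, 2053 -> 247 left
December 2053 has 31 days -> back to November 30, 2053 -> 216 left
November 2053 has 30 days -> back to October 31, 2053 -> 186 left
October 2053 has 31 days -> back to September 30, 2053 -> 155 left
September 2053 has 30 days -> back to August 31, 2053 -> 125 left
August 2053 has 31 days -> back to July 31, 2053 -> 94 left
July 2053 has 31 days -> back to June 30, 2053 -> 63 left
June 2053 has 30 days -> back to May 31, 2053 -> 33 left
May 2053 has 31 days -> back to April 30, 2053 -> 2 left
April 2053: 30 - 2 = 28 -> lands on April 28

Result: 2053-04-28


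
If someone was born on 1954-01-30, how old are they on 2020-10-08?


Birth: 1954-01-30
Reference: 2020-10-08
Year difference: 2020 - 1954 = 66

66 years old


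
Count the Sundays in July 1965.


July 1965 has 31 days
Anchor: Jan 1, 1965. With p = 1965 - 1 = 1964: (p + p//4 - p//100 + p//400) mod 7 = (1964 + 491 - 19 + 4) mod 7 = 2440 mod 7 = 4 -> Friday (Mon=0 ... Sun=6)
Days before July (Jan-Jun): 181; July 1 index = (4 + 181) mod 7 = 3 -> Thursday
First Sunday is July 4
Sundays: 4, 11, 18, 25

4 Sundays


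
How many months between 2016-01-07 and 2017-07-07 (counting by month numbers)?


From January 2016 to July 2017
1 year * 12 = 12 months, plus 6 months = 18

18 months


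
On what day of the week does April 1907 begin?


Target: April 1, 1907
Anchor: Jan 1, 1907. With p = 1907 - 1 = 1906: (p + p//4 - p//100 + p//400) mod 7 = (1906 + 476 - 19 + 4) mod 7 = 2367 mod 7 = 1 -> Tuesday (Mon=0 ... Sun=6)
Days before April (Jan-Mar): 90 days
Weekday index = (1 + 90) mod 7 = 0

Monday


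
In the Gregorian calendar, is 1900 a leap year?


Gregorian leap year rule: divisible by 4, but not by 100, unless also by 400.
1900 is divisible by 100 but not 400 -> not a leap year

No


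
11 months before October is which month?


October is month 10
10 - 11 = -1; wrap: -1 + 12 = 11

November


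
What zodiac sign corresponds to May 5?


Date: May 5
Conventional tropical zodiac dates: Taurus from April 20 onward; Gemini starts May 21
May 5 falls within the Taurus range

Taurus


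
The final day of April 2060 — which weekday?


April 2060 has 30 days
Anchor: Jan 1, 2060. With p = 2060 - 1 = 2059: (p + p//4 - p//100 + p//400) mod 7 = (2059 + 514 - 20 + 5) mod 7 = 2558 mod 7 = 3 -> Thursday (Mon=0 ... Sun=6)
Days before April (Jan-Mar): 91; April 1 index = (3 + 91) mod 7 = 3 -> Thursday
Last day offset: 30 - 1 = 29 days
Weekday index = (3 + 29) mod 7 = 4

Friday, April 30


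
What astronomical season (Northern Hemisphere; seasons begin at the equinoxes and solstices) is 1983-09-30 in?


Date: September 30
Astronomical Autumn (approx.; exact equinox/solstice day varies by year): September 22 to December 20
September 30 falls within the Autumn window

Autumn


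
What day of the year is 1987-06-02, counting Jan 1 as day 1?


Date: June 2, 1987
Days in months 1 through 5: 151
Plus 2 days in June

Day of year: 153


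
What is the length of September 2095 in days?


September 2095

30 days


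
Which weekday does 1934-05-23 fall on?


Date: May 23, 1934
Anchor: Jan 1, 1934. With p = 1934 - 1 = 1933: (p + p//4 - p//100 + p//400) mod 7 = (1933 + 483 - 19 + 4) mod 7 = 2401 mod 7 = 0 -> Monday (Mon=0 ... Sun=6)
Days before May (Jan-Apr): 120; offset = 120 + 23 - 1 = 142
Weekday index = (0 + 142) mod 7 = 2

Day of the week: Wednesday


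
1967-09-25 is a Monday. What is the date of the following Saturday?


Current: Monday
Target: Saturday
Days ahead: 5

Next Saturday: 1967-09-30


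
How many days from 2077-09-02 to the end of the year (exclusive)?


Day of year: 245 of 365
Remaining = 365 - 245

120 days


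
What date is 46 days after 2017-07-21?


Start: 2017-07-21, add 46 days
July 2017 has 31 days: 31 - 21 = 10 days to July 31 -> 36 left
August 2017 has 31 days -> 5 left
September 2017: 5 <= 30 -> lands on September 5

Result: 2017-09-05


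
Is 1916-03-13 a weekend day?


Anchor: Jan 1, 1916. With p = 1916 - 1 = 1915: (p + p//4 - p//100 + p//400) mod 7 = (1915 + 478 - 19 + 4) mod 7 = 2378 mod 7 = 5 -> Saturday (Mon=0 ... Sun=6)
Day of year: 73; offset = 72
Weekday index = (5 + 72) mod 7 = 0 -> Monday
Weekend days: Saturday, Sunday

No


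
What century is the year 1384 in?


Century = (year - 1) // 100 + 1
= (1384 - 1) // 100 + 1
= 1383 // 100 + 1
= 13 + 1

14th century


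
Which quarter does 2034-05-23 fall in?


Month: May (month 5)
Q1: Jan-Mar, Q2: Apr-Jun, Q3: Jul-Sep, Q4: Oct-Dec

Q2


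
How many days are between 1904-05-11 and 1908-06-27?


From 1904-05-11 to 1908-06-27
1904-05-11: days before May = 31 + 29 + 31 + 30 = 121 (1904 is a leap year); day of year = 121 + 11 = 132
1908-06-27: days before June = 31 + 29 + 31 + 30 + 31 = 152 (1908 is a leap year); day of year = 152 + 27 = 179
Rest of 1904: 366 - 132 = 234
Full years 1905 (365), 1906 (365), 1907 (365): 1095
Total = 234 + 1095 + 179 = 1508

1508 days


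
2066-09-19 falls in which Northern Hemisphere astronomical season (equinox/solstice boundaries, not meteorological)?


Date: September 19
Astronomical Summer (approx.; exact equinox/solstice day varies by year): June 21 to September 21
September 19 falls within the Summer window

Summer


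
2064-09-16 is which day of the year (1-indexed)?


Date: September 16, 2064
Days in months 1 through 8: 244
Plus 16 days in September

Day of year: 260


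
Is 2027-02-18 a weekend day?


Anchor: Jan 1, 2027. With p = 2027 - 1 = 2026: (p + p//4 - p//100 + p//400) mod 7 = (2026 + 506 - 20 + 5) mod 7 = 2517 mod 7 = 4 -> Friday (Mon=0 ... Sun=6)
Day of year: 49; offset = 48
Weekday index = (4 + 48) mod 7 = 3 -> Thursday
Weekend days: Saturday, Sunday

No


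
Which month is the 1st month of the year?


Month 1 of 12

January


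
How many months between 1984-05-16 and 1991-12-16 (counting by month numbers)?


From May 1984 to December 1991
7 years * 12 = 84 months, plus 7 months = 91

91 months


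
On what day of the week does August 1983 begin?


Target: August 1, 1983
Anchor: Jan 1, 1983. With p = 1983 - 1 = 1982: (p + p//4 - p//100 + p//400) mod 7 = (1982 + 495 - 19 + 4) mod 7 = 2462 mod 7 = 5 -> Saturday (Mon=0 ... Sun=6)
Days before August (Jan-Jul): 212 days
Weekday index = (5 + 212) mod 7 = 0

Monday


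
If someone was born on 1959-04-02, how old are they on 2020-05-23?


Birth: 1959-04-02
Reference: 2020-05-23
Year difference: 2020 - 1959 = 61

61 years old


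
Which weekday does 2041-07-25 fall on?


Date: July 25, 2041
Anchor: Jan 1, 2041. With p = 2041 - 1 = 2040: (p + p//4 - p//100 + p//400) mod 7 = (2040 + 510 - 20 + 5) mod 7 = 2535 mod 7 = 1 -> Tuesday (Mon=0 ... Sun=6)
Days before July (Jan-Jun): 181; offset = 181 + 25 - 1 = 205
Weekday index = (1 + 205) mod 7 = 3

Day of the week: Thursday


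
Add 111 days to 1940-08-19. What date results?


Start: 1940-08-19, add 111 days
August 1940 has 31 days: 31 - 19 = 12 days to August 31 -> 99 left
September 1940 has 30 days -> 69 left
October 1940 has 31 days -> 38 left
November 1940 has 30 days -> 8 left
December 1940: 8 <= 31 -> lands on December 8

Result: 1940-12-08


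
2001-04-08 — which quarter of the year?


Month: April (month 4)
Q1: Jan-Mar, Q2: Apr-Jun, Q3: Jul-Sep, Q4: Oct-Dec

Q2


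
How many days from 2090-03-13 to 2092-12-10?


From 2090-03-13 to 2092-12-10
2090-03-13: days before March = 31 + 28 = 59 (2090 is not a leap year); day of year = 59 + 13 = 72
2092-12-10: days before December = 31 + 29 + 31 + 30 + 31 + 30 + 31 + 31 + 30 + 31 + 30 = 335 (2092 is a leap year); day of year = 335 + 10 = 345
Rest of 2090: 365 - 72 = 293
Full years 2091 (365): 365
Total = 293 + 365 + 345 = 1003

1003 days


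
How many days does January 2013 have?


January 2013

31 days


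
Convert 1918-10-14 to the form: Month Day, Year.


ISO 1918-10-14 parses as year=1918, month=10, day=14
Month 10 -> October

October 14, 1918


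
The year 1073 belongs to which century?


Century = (year - 1) // 100 + 1
= (1073 - 1) // 100 + 1
= 1072 // 100 + 1
= 10 + 1

11th century


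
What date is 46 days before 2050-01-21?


Start: 2050-01-21, subtract 46 days
Back 21 days from January 21 reaches December 31, 2049 -> 25 left
December 2049: 31 - 25 = 6 -> lands on December 6

Result: 2049-12-06


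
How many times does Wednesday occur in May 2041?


May 2041 has 31 days
Anchor: Jan 1, 2041. With p = 2041 - 1 = 2040: (p + p//4 - p//100 + p//400) mod 7 = (2040 + 510 - 20 + 5) mod 7 = 2535 mod 7 = 1 -> Tuesday (Mon=0 ... Sun=6)
Days before May (Jan-Apr): 120; May 1 index = (1 + 120) mod 7 = 2 -> Wednesday
First Wednesday is May 1
Wednesdays: 1, 8, 15, 22, 29

5 Wednesdays


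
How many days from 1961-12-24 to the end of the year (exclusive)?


Day of year: 358 of 365
Remaining = 365 - 358

7 days


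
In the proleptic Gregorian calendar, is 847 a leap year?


Gregorian leap year rule: divisible by 4, but not by 100, unless also by 400.
847 is not divisible by 4 -> not a leap year

No


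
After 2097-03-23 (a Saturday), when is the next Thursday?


Current: Saturday
Target: Thursday
Days ahead: 5

Next Thursday: 2097-03-28


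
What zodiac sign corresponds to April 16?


Date: April 16
Conventional tropical zodiac dates: Aries from March 21 onward; Taurus starts April 20
April 16 falls within the Aries range

Aries
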